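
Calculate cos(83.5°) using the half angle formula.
cos(83.5°) = √((1 + cos 167°)/2) = 0.1132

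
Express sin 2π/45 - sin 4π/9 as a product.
sin 2π/45 - sin 4π/9 = 2 cos(11π/45) sin(-π/5)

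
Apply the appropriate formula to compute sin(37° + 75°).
sin(37° + 75°) = sin 37° cos 75° + cos 37° sin 75° = 0.9272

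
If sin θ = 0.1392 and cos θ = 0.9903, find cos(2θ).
cos(2θ) = cos²θ - sin²θ = 0.9613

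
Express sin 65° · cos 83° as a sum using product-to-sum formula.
sin 65° cos 83° = (1/2)[sin(65°+83°) + sin(65°-83°)]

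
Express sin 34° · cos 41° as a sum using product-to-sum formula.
sin 34° cos 41° = (1/2)[sin(34°+41°) + sin(34°-41°)]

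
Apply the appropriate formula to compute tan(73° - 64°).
tan(73° - 64°) = (tan 73° - tan 64°)/(1 + tan 73° tan 64°) = 0.1584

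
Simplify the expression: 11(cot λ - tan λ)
11(cot λ - tan λ) = 11(2 cot(2λ)) (using Double angle)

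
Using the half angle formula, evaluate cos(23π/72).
cos(23π/72) = √((1 + cos 23π/36)/2) = 0.5373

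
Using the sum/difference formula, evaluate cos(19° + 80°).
cos(19° + 80°) = cos 19° cos 80° - sin 19° sin 80° = -0.1564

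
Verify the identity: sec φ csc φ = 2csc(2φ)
RHS = 2/sin(2φ) = 2/(2 sin φ cos φ) = 1/(sin φ cos φ) = (1/cos φ)(1/sin φ) = sec φ csc φ = LHS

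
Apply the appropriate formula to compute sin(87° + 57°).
sin(87° + 57°) = sin 87° cos 57° + cos 87° sin 57° = 0.5878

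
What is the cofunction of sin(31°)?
sin(31°) = cos(90° - 31°) = cos(59°)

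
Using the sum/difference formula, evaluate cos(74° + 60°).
cos(74° + 60°) = cos 74° cos 60° - sin 74° sin 60° = -0.6947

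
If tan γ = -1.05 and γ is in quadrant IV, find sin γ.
sin γ = -0.7241 (using tan²γ + 1 = sec²γ)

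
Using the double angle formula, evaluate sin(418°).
sin(418°) = 2 sin 209° cos 209° = 0.848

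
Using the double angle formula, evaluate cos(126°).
cos(126°) = cos²63° - sin²63° = -0.5878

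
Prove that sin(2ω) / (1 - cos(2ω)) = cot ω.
LHS = 2 sin ω cos ω / (2sin²ω) = cos ω/sin ω = cot ω = RHS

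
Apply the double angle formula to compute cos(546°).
cos(546°) = 1 - 2sin²273° = -0.9945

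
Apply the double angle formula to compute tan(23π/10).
tan(23π/10) = 2 tan 23π/20 / (1 - tan²23π/20) = 1.376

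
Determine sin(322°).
sin(322°) = -0.6157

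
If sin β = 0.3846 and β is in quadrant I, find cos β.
cos β = 0.9231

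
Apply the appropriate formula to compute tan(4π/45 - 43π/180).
tan(4π/45 - 43π/180) = (tan 4π/45 - tan 43π/180)/(1 + tan 4π/45 tan 43π/180) = -0.5095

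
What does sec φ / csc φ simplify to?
sec φ / csc φ = tan φ (using Reciprocal identities)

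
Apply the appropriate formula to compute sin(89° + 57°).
sin(89° + 57°) = sin 89° cos 57° + cos 89° sin 57° = 0.5592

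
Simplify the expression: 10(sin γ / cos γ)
10(sin γ / cos γ) = 10(tan γ) (using Quotient identity)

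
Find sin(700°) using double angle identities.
sin(700°) = 2 sin 350° cos 350° = -0.342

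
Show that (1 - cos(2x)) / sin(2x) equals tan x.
LHS = 2sin²x / (2 sin x cos x) = sin x/cos x = tan x = RHS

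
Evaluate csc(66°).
csc(66°) = 1.095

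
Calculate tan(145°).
tan(145°) = -0.7002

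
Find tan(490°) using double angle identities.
tan(490°) = 2 tan 245° / (1 - tan²245°) = -1.192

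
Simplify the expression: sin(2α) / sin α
sin(2α) / sin α = 2 cos α (using Double angle)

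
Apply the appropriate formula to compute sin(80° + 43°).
sin(80° + 43°) = sin 80° cos 43° + cos 80° sin 43° = 0.8387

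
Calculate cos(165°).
cos(165°) = -(√6+√2)/4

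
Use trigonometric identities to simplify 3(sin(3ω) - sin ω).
3(sin(3ω) - sin ω) = 3(2 cos(2ω) sin ω) (using Sum-to-product)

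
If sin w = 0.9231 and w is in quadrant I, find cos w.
cos w = 0.3846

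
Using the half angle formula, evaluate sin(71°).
sin(71°) = √((1 - cos 142°)/2) = 0.9455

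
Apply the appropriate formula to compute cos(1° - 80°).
cos(1° - 80°) = cos 1° cos 80° + sin 1° sin 80° = 0.1908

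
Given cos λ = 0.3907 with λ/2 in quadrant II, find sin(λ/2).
sin(λ/2) = ±√((1 - cos λ)/2); positive since λ/2 ∈ QII, so sin(λ/2) = 0.552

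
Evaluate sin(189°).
sin(189°) = -0.1564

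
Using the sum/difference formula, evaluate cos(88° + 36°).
cos(88° + 36°) = cos 88° cos 36° - sin 88° sin 36° = -0.5592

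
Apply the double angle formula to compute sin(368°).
sin(368°) = 2 sin 184° cos 184° = 0.1392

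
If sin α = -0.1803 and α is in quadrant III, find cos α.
cos α = -0.9836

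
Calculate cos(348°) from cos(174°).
cos(348°) = cos²174° - sin²174° = 0.9781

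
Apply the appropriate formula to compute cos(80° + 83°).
cos(80° + 83°) = cos 80° cos 83° - sin 80° sin 83° = -0.9563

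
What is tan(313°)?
tan(313°) = -1.072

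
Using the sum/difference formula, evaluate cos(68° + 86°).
cos(68° + 86°) = cos 68° cos 86° - sin 68° sin 86° = -0.8988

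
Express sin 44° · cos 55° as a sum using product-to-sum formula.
sin 44° cos 55° = (1/2)[sin(44°+55°) + sin(44°-55°)]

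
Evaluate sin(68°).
sin(68°) = 0.9272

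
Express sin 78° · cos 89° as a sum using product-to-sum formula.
sin 78° cos 89° = (1/2)[sin(78°+89°) + sin(78°-89°)]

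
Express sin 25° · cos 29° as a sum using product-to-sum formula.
sin 25° cos 29° = (1/2)[sin(25°+29°) + sin(25°-29°)]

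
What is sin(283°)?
sin(283°) = -0.9744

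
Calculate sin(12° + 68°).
sin(12° + 68°) = sin 12° cos 68° + cos 12° sin 68° = 0.9848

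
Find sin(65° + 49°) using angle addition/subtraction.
sin(65° + 49°) = sin 65° cos 49° + cos 65° sin 49° = 0.9135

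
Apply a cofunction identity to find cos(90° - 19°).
cos(90° - 19°) = sin(19°) = 0.3256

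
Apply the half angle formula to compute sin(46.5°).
sin(46.5°) = √((1 - cos 93°)/2) = 0.7254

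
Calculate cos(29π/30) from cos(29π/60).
cos(29π/30) = cos²29π/60 - sin²29π/60 = -0.9945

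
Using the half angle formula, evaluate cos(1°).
cos(1°) = √((1 + cos 2°)/2) = 0.9998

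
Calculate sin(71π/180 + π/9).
sin(71π/180 + π/9) = sin 71π/180 cos π/9 + cos 71π/180 sin π/9 = 0.9998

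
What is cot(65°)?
cot(65°) = 0.4663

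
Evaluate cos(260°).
cos(260°) = -0.1736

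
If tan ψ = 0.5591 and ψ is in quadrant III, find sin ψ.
sin ψ = -0.488 (using tan²ψ + 1 = sec²ψ)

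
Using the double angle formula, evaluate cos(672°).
cos(672°) = 1 - 2sin²336° = 0.6691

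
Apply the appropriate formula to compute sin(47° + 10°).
sin(47° + 10°) = sin 47° cos 10° + cos 47° sin 10° = 0.8387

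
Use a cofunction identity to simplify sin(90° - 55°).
sin(90° - 55°) = cos(55°)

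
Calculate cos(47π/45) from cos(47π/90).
cos(47π/45) = cos²47π/90 - sin²47π/90 = -0.9903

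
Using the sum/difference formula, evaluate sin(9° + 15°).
sin(9° + 15°) = sin 9° cos 15° + cos 9° sin 15° = 0.4067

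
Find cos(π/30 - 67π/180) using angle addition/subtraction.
cos(π/30 - 67π/180) = cos π/30 cos 67π/180 + sin π/30 sin 67π/180 = 0.4848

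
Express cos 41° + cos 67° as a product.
cos 41° + cos 67° = 2 cos(54°) cos(-13°)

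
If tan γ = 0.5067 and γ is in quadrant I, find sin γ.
sin γ = 0.452 (using tan²γ + 1 = sec²γ)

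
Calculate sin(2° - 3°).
sin(2° - 3°) = sin 2° cos 3° - cos 2° sin 3° = -0.01745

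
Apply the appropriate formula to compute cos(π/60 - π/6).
cos(π/60 - π/6) = cos π/60 cos π/6 + sin π/60 sin π/6 = 0.891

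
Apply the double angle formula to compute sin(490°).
sin(490°) = 2 sin 245° cos 245° = 0.766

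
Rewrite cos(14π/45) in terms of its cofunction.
cos(14π/45) = sin(π/2 - 14π/45) = sin(17π/90)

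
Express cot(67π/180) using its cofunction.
cot(67π/180) = tan(π/2 - 67π/180) = tan(23π/180)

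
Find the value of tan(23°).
tan(23°) = 0.4245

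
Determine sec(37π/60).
sec(37π/60) = -2.79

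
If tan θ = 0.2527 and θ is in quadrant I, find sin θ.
sin θ = 0.245 (using tan²θ + 1 = sec²θ)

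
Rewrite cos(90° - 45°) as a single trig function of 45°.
cos(90° - 45°) = sin(45°)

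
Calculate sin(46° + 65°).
sin(46° + 65°) = sin 46° cos 65° + cos 46° sin 65° = 0.9336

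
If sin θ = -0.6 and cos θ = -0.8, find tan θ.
tan θ = sin θ / cos θ = 0.75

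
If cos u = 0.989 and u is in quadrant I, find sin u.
sin u = 0.1479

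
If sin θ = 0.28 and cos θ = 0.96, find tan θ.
tan θ = sin θ / cos θ = 0.2917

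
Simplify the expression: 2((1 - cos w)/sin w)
2((1 - cos w)/sin w) = 2(tan(w/2)) (using Half angle)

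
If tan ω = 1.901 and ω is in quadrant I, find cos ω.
cos ω = 0.4656 (using tan²ω + 1 = sec²ω)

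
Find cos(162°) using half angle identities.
cos(162°) = -√((1 + cos 324°)/2) = -0.9511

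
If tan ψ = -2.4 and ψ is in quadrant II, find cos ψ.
cos ψ = -0.3846 (using tan²ψ + 1 = sec²ψ)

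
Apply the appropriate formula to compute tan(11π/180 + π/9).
tan(11π/180 + π/9) = (tan 11π/180 + tan π/9)/(1 - tan 11π/180 tan π/9) = 0.6009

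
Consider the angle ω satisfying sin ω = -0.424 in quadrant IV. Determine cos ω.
cos ω = √(1 - sin²ω) = 0.9057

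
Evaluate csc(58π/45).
csc(58π/45) = -1.269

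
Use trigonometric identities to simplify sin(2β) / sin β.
sin(2β) / sin β = 2 cos β (using Double angle)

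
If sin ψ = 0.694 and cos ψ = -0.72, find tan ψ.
tan ψ = sin ψ / cos ψ = -0.9639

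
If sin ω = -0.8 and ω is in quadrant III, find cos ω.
cos ω = -0.6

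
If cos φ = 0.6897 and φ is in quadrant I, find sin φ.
sin φ = 0.7241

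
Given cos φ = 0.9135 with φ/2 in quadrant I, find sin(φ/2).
sin(φ/2) = ±√((1 - cos φ)/2); positive since φ/2 ∈ QI, so sin(φ/2) = 0.208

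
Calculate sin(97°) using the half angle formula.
sin(97°) = √((1 - cos 194°)/2) = 0.9925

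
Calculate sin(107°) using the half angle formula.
sin(107°) = √((1 - cos 214°)/2) = 0.9563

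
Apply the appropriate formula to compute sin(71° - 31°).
sin(71° - 31°) = sin 71° cos 31° - cos 71° sin 31° = 0.6428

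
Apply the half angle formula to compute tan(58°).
tan(58°) = sin 116° / (1 + cos 116°) = 1.6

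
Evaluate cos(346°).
cos(346°) = 0.9703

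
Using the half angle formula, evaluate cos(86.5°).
cos(86.5°) = √((1 + cos 173°)/2) = 0.06105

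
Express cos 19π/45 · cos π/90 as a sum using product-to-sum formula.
cos 19π/45 cos π/90 = (1/2)[cos(19π/45-π/90) + cos(19π/45+π/90)]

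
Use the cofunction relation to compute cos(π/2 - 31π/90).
cos(π/2 - 31π/90) = sin(31π/90) = 0.8829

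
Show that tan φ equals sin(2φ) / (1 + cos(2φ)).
RHS = 2 sin φ cos φ / (2cos²φ) = sin φ/cos φ = tan φ = LHS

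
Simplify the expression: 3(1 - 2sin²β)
3(1 - 2sin²β) = 3(cos(2β)) (using Double angle)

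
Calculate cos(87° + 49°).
cos(87° + 49°) = cos 87° cos 49° - sin 87° sin 49° = -0.7193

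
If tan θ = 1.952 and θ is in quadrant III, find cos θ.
cos θ = -0.4559 (using tan²θ + 1 = sec²θ)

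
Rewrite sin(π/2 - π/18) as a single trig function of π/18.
sin(π/2 - π/18) = cos(π/18)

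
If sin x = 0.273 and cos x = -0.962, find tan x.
tan x = sin x / cos x = -0.2838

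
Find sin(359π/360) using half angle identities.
sin(359π/360) = √((1 - cos 359π/180)/2) = 0.008727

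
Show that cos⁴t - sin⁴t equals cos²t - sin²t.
LHS = (cos²t - sin²t)(cos²t + sin²t) = (cos²t - sin²t) · 1 = cos²t - sin²t = RHS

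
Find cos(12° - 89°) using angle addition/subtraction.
cos(12° - 89°) = cos 12° cos 89° + sin 12° sin 89° = 0.225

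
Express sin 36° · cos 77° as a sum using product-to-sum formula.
sin 36° cos 77° = (1/2)[sin(36°+77°) + sin(36°-77°)]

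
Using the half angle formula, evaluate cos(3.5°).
cos(3.5°) = √((1 + cos 7°)/2) = 0.9981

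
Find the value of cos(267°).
cos(267°) = -0.05234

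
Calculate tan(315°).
tan(315°) = -1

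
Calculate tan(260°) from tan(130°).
tan(260°) = 2 tan 130° / (1 - tan²130°) = 5.671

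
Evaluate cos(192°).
cos(192°) = -0.9781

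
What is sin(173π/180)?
sin(173π/180) = 0.1219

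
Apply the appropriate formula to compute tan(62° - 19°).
tan(62° - 19°) = (tan 62° - tan 19°)/(1 + tan 62° tan 19°) = 0.9325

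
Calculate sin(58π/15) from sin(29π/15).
sin(58π/15) = 2 sin 29π/15 cos 29π/15 = -0.4067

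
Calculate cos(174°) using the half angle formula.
cos(174°) = -√((1 + cos 348°)/2) = -0.9945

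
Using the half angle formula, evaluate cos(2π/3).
cos(2π/3) = -√((1 + cos 4π/3)/2) = -1/2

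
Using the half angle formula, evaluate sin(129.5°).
sin(129.5°) = √((1 - cos 259°)/2) = 0.7716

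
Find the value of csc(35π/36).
csc(35π/36) = 11.47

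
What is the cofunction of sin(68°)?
sin(68°) = cos(90° - 68°) = cos(22°)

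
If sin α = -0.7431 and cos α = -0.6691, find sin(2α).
sin(2α) = 2 sin α cos α = 0.9944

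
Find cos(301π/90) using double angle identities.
cos(301π/90) = cos²301π/180 - sin²301π/180 = -0.4695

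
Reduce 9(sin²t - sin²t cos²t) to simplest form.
9(sin²t - sin²t cos²t) = 9(sin⁴t) (using Factoring)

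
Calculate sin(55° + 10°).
sin(55° + 10°) = sin 55° cos 10° + cos 55° sin 10° = 0.9063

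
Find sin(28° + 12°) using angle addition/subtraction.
sin(28° + 12°) = sin 28° cos 12° + cos 28° sin 12° = 0.6428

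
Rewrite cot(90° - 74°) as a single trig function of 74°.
cot(90° - 74°) = tan(74°)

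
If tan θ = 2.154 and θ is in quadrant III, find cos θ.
cos θ = -0.4211 (using tan²θ + 1 = sec²θ)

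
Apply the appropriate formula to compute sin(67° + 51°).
sin(67° + 51°) = sin 67° cos 51° + cos 67° sin 51° = 0.8829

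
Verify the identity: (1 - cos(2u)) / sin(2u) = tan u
LHS = 2sin²u / (2 sin u cos u) = sin u/cos u = tan u = RHS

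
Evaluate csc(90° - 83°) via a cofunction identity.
csc(90° - 83°) = sec(83°) = 8.206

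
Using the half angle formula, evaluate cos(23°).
cos(23°) = √((1 + cos 46°)/2) = 0.9205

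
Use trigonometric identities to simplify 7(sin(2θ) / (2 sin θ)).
7(sin(2θ) / (2 sin θ)) = 7(cos θ) (using Double angle)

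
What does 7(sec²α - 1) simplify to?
7(sec²α - 1) = 7(tan²α) (using Pythagorean identity)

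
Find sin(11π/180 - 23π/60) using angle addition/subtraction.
sin(11π/180 - 23π/60) = sin 11π/180 cos 23π/60 - cos 11π/180 sin 23π/60 = -0.848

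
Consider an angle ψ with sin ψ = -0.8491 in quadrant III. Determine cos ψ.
cos ψ = ±√(1 - sin²ψ) = -0.5282 (negative in QIII)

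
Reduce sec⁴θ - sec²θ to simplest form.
sec⁴θ - sec²θ = tan⁴θ + tan²θ (using Pythagorean)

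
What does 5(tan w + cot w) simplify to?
5(tan w + cot w) = 5(sec w csc w) (using Quotient identities)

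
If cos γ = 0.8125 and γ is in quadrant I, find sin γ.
sin γ = 0.583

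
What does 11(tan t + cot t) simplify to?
11(tan t + cot t) = 11(sec t csc t) (using Quotient identities)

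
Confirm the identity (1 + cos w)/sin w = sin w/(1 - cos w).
RHS = sin w(1 + cos w) / ((1 - cos w)(1 + cos w)) = sin w(1 + cos w) / (1 - cos²w) = sin w(1 + cos w) / sin²w = (1 + cos w)/sin w = LHS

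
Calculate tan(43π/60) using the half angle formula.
tan(43π/60) = sin 43π/30 / (1 + cos 43π/30) = -1.235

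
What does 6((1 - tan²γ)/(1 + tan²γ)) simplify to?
6((1 - tan²γ)/(1 + tan²γ)) = 6(cos(2γ)) (using Double angle)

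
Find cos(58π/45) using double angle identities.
cos(58π/45) = cos²29π/45 - sin²29π/45 = -0.6157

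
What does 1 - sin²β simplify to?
1 - sin²β = cos²β (using Pythagorean identity)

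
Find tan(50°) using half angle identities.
tan(50°) = sin 100° / (1 + cos 100°) = 1.192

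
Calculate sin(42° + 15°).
sin(42° + 15°) = sin 42° cos 15° + cos 42° sin 15° = 0.8387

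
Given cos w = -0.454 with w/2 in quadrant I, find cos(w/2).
cos(w/2) = ±√((1 + cos w)/2); positive since w/2 ∈ QI, so cos(w/2) = 0.5225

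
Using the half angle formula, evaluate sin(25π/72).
sin(25π/72) = √((1 - cos 25π/36)/2) = 0.887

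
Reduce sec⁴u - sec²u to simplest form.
sec⁴u - sec²u = tan⁴u + tan²u (using Pythagorean)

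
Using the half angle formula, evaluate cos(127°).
cos(127°) = -√((1 + cos 254°)/2) = -0.6018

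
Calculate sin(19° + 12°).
sin(19° + 12°) = sin 19° cos 12° + cos 19° sin 12° = 0.515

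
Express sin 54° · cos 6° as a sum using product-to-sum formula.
sin 54° cos 6° = (1/2)[sin(54°+6°) + sin(54°-6°)]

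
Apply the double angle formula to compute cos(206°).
cos(206°) = cos²103° - sin²103° = -0.8988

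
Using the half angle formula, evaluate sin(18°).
sin(18°) = √((1 - cos 36°)/2) = 0.309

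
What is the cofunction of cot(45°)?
cot(45°) = tan(90° - 45°) = tan(45°)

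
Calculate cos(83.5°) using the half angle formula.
cos(83.5°) = √((1 + cos 167°)/2) = 0.1132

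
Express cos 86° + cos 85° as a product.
cos 86° + cos 85° = 2 cos(85.5°) cos(0.5°)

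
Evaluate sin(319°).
sin(319°) = -0.6561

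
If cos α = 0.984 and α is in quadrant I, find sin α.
sin α = 0.1782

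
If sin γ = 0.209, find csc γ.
csc γ = 1/sin γ = 4.785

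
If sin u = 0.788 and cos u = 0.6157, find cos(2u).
cos(2u) = cos²u - sin²u = -0.2419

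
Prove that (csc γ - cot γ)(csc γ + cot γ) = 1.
LHS = csc²γ - cot²γ = (1 + cot²γ) - cot²γ = 1 = RHS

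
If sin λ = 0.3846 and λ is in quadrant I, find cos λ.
cos λ = 0.9231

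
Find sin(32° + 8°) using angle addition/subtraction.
sin(32° + 8°) = sin 32° cos 8° + cos 32° sin 8° = 0.6428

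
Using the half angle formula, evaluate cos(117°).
cos(117°) = -√((1 + cos 234°)/2) = -0.454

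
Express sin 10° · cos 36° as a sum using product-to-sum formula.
sin 10° cos 36° = (1/2)[sin(10°+36°) + sin(10°-36°)]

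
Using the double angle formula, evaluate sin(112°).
sin(112°) = 2 sin 56° cos 56° = 0.9272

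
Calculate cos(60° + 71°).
cos(60° + 71°) = cos 60° cos 71° - sin 60° sin 71° = -0.6561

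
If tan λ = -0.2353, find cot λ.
cot λ = 1/tan λ = -4.25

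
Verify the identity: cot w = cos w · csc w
RHS = cos w · (1/sin w) = cos w/sin w = cot w = LHS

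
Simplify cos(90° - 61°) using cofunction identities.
cos(90° - 61°) = sin(61°)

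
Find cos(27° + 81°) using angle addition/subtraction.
cos(27° + 81°) = cos 27° cos 81° - sin 27° sin 81° = -0.309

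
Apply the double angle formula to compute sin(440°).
sin(440°) = 2 sin 220° cos 220° = 0.9848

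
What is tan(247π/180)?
tan(247π/180) = 2.356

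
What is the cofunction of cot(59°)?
cot(59°) = tan(90° - 59°) = tan(31°)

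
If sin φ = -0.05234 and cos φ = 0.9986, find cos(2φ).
cos(2φ) = cos²φ - sin²φ = 0.9945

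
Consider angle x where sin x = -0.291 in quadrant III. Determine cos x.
cos x = ±√(1 - sin²x) = -0.9567 (negative in QIII)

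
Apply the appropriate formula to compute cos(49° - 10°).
cos(49° - 10°) = cos 49° cos 10° + sin 49° sin 10° = 0.7771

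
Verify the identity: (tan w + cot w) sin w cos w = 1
LHS = (sin w/cos w + cos w/sin w) sin w cos w = ((sin²w + cos²w)/(sin w cos w)) · sin w cos w = sin²w + cos²w = 1 = RHS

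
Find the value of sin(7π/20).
sin(7π/20) = 0.891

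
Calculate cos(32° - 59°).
cos(32° - 59°) = cos 32° cos 59° + sin 32° sin 59° = 0.891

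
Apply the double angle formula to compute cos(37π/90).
cos(37π/90) = cos²37π/180 - sin²37π/180 = 0.2756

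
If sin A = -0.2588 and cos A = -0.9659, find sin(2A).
sin(2A) = 2 sin A cos A = 0.4999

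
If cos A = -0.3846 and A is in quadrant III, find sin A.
sin A = -0.9231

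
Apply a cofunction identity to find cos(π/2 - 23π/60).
cos(π/2 - 23π/60) = sin(23π/60) = 0.9336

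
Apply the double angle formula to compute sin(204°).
sin(204°) = 2 sin 102° cos 102° = -0.4067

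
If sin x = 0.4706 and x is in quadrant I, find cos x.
cos x = 0.8823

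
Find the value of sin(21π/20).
sin(21π/20) = -0.1564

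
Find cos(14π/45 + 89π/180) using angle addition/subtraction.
cos(14π/45 + 89π/180) = cos 14π/45 cos 89π/180 - sin 14π/45 sin 89π/180 = -0.8192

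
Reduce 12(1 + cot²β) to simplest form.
12(1 + cot²β) = 12(csc²β) (using Pythagorean identity)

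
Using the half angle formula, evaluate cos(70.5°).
cos(70.5°) = √((1 + cos 141°)/2) = 0.3338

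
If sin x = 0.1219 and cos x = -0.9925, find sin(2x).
sin(2x) = 2 sin x cos x = -0.242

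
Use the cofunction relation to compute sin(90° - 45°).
sin(90° - 45°) = cos(45°) = √2/2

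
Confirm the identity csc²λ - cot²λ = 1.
LHS = 1/sin²λ - cos²λ/sin²λ = (1 - cos²λ)/sin²λ = sin²λ/sin²λ = 1 = RHS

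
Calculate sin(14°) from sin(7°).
sin(14°) = 2 sin 7° cos 7° = 0.2419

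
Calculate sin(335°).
sin(335°) = -0.4226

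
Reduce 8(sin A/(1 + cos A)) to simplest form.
8(sin A/(1 + cos A)) = 8(tan(A/2)) (using Half angle)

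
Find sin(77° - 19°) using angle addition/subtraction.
sin(77° - 19°) = sin 77° cos 19° - cos 77° sin 19° = 0.848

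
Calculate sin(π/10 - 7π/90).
sin(π/10 - 7π/90) = sin π/10 cos 7π/90 - cos π/10 sin 7π/90 = 0.06976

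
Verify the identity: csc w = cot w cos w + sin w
RHS = cos²w/sin w + sin w = (cos²w + sin²w)/sin w = 1/sin w = csc w = LHS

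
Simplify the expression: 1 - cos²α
1 - cos²α = sin²α (using Pythagorean identity)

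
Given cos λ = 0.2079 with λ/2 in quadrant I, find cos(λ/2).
cos(λ/2) = ±√((1 + cos λ)/2); positive since λ/2 ∈ QI, so cos(λ/2) = 0.7771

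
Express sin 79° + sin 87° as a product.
sin 79° + sin 87° = 2 sin(83°) cos(-4°)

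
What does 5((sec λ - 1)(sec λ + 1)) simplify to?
5((sec λ - 1)(sec λ + 1)) = 5(tan²λ) (using Diff. of squares)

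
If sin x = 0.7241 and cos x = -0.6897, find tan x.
tan x = sin x / cos x = -1.05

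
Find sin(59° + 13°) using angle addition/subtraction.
sin(59° + 13°) = sin 59° cos 13° + cos 59° sin 13° = 0.9511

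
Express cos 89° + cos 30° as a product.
cos 89° + cos 30° = 2 cos(59.5°) cos(29.5°)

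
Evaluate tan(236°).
tan(236°) = 1.483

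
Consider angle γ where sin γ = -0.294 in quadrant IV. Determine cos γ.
cos γ = √(1 - sin²γ) = 0.9558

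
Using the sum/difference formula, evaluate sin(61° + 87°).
sin(61° + 87°) = sin 61° cos 87° + cos 61° sin 87° = 0.5299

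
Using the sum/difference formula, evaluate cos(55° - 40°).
cos(55° - 40°) = cos 55° cos 40° + sin 55° sin 40° = (√6+√2)/4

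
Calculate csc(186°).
csc(186°) = -9.567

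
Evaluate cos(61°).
cos(61°) = 0.4848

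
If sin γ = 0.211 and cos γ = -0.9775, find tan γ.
tan γ = sin γ / cos γ = -0.2159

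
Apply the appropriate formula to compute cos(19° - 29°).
cos(19° - 29°) = cos 19° cos 29° + sin 19° sin 29° = 0.9848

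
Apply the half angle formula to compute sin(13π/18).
sin(13π/18) = √((1 - cos 13π/9)/2) = 0.766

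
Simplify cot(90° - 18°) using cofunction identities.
cot(90° - 18°) = tan(18°)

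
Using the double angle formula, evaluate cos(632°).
cos(632°) = 2cos²316° - 1 = 0.0349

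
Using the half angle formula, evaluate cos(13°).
cos(13°) = √((1 + cos 26°)/2) = 0.9744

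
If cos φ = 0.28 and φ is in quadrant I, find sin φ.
sin φ = 0.96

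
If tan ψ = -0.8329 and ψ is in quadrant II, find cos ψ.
cos ψ = -0.7684 (using tan²ψ + 1 = sec²ψ)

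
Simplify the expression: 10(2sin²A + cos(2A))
10(2sin²A + cos(2A)) = 10 (using Double angle)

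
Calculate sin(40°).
sin(40°) = 0.6428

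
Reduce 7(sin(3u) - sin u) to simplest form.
7(sin(3u) - sin u) = 7(2 cos(2u) sin u) (using Sum-to-product)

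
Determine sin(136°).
sin(136°) = 0.6947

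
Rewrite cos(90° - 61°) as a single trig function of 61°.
cos(90° - 61°) = sin(61°)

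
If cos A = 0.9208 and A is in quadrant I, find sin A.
sin A = 0.39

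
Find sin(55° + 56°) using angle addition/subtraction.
sin(55° + 56°) = sin 55° cos 56° + cos 55° sin 56° = 0.9336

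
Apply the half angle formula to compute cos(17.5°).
cos(17.5°) = √((1 + cos 35°)/2) = 0.9537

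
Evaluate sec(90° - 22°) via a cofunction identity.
sec(90° - 22°) = csc(22°) = 2.669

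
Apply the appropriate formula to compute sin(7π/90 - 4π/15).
sin(7π/90 - 4π/15) = sin 7π/90 cos 4π/15 - cos 7π/90 sin 4π/15 = -0.5592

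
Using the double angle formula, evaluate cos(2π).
cos(2π) = cos²π - sin²π = 1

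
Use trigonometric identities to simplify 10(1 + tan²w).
10(1 + tan²w) = 10(sec²w) (using Pythagorean identity)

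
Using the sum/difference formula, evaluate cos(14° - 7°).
cos(14° - 7°) = cos 14° cos 7° + sin 14° sin 7° = 0.9925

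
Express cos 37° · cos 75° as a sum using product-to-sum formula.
cos 37° cos 75° = (1/2)[cos(37°-75°) + cos(37°+75°)]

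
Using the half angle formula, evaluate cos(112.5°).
cos(112.5°) = -√((1 + cos 225°)/2) = -0.3827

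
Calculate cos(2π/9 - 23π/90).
cos(2π/9 - 23π/90) = cos 2π/9 cos 23π/90 + sin 2π/9 sin 23π/90 = 0.9945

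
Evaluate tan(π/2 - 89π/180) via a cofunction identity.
tan(π/2 - 89π/180) = cot(89π/180) = 0.01746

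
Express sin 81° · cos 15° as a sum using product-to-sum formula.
sin 81° cos 15° = (1/2)[sin(81°+15°) + sin(81°-15°)]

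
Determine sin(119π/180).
sin(119π/180) = 0.8746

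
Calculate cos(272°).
cos(272°) = 0.0349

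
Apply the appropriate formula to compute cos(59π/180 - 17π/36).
cos(59π/180 - 17π/36) = cos 59π/180 cos 17π/36 + sin 59π/180 sin 17π/36 = 0.8988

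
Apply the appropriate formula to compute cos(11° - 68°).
cos(11° - 68°) = cos 11° cos 68° + sin 11° sin 68° = 0.5446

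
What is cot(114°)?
cot(114°) = -0.4452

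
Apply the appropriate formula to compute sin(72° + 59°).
sin(72° + 59°) = sin 72° cos 59° + cos 72° sin 59° = 0.7547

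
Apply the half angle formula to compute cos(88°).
cos(88°) = √((1 + cos 176°)/2) = 0.0349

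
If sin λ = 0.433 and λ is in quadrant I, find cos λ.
cos λ = 0.9014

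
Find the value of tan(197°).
tan(197°) = 0.3057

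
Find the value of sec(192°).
sec(192°) = -1.022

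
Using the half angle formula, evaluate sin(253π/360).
sin(253π/360) = √((1 - cos 253π/180)/2) = 0.8039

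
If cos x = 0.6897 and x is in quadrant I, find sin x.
sin x = 0.7241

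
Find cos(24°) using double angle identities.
cos(24°) = cos²12° - sin²12° = 0.9135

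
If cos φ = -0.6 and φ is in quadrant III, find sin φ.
sin φ = -0.8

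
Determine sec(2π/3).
sec(2π/3) = -2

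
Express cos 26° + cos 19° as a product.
cos 26° + cos 19° = 2 cos(22.5°) cos(3.5°)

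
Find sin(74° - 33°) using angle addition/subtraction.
sin(74° - 33°) = sin 74° cos 33° - cos 74° sin 33° = 0.6561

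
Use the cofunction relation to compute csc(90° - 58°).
csc(90° - 58°) = sec(58°) = 1.887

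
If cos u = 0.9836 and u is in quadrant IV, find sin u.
sin u = -0.1804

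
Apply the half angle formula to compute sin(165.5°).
sin(165.5°) = √((1 - cos 331°)/2) = 0.2504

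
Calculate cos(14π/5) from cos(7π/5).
cos(14π/5) = cos²7π/5 - sin²7π/5 = -0.809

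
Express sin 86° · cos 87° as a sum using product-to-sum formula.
sin 86° cos 87° = (1/2)[sin(86°+87°) + sin(86°-87°)]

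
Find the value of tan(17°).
tan(17°) = 0.3057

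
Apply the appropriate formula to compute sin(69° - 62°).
sin(69° - 62°) = sin 69° cos 62° - cos 69° sin 62° = 0.1219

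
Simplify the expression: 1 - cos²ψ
1 - cos²ψ = sin²ψ (using Pythagorean identity)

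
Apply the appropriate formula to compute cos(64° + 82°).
cos(64° + 82°) = cos 64° cos 82° - sin 64° sin 82° = -0.829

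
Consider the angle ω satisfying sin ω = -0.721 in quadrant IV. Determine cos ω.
cos ω = √(1 - sin²ω) = 0.6929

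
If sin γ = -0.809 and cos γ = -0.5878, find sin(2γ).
sin(2γ) = 2 sin γ cos γ = 0.9511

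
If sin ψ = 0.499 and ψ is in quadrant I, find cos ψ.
cos ψ = 0.8666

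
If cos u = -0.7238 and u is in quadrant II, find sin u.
sin u = 0.69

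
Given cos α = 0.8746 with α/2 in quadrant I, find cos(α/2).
cos(α/2) = ±√((1 + cos α)/2); positive since α/2 ∈ QI, so cos(α/2) = 0.9681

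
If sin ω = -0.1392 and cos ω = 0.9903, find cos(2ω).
cos(2ω) = cos²ω - sin²ω = 0.9613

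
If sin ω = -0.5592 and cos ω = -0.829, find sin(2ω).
sin(2ω) = 2 sin ω cos ω = 0.9272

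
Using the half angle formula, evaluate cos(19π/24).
cos(19π/24) = -√((1 + cos 19π/12)/2) = -0.7934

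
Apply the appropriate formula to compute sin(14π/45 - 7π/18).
sin(14π/45 - 7π/18) = sin 14π/45 cos 7π/18 - cos 14π/45 sin 7π/18 = -0.2419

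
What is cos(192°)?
cos(192°) = -0.9781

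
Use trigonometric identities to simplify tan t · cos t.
tan t · cos t = sin t (using Quotient identity)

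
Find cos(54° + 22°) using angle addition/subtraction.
cos(54° + 22°) = cos 54° cos 22° - sin 54° sin 22° = 0.2419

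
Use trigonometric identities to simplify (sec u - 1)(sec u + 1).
(sec u - 1)(sec u + 1) = tan²u (using Diff. of squares)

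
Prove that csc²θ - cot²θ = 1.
LHS = 1/sin²θ - cos²θ/sin²θ = (1 - cos²θ)/sin²θ = sin²θ/sin²θ = 1 = RHS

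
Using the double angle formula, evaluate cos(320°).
cos(320°) = cos²160° - sin²160° = 0.766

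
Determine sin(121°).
sin(121°) = 0.8572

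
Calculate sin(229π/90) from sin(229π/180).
sin(229π/90) = 2 sin 229π/180 cos 229π/180 = 0.9903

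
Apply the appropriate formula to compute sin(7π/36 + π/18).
sin(7π/36 + π/18) = sin 7π/36 cos π/18 + cos 7π/36 sin π/18 = √2/2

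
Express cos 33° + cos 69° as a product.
cos 33° + cos 69° = 2 cos(51°) cos(-18°)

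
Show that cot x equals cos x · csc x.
RHS = cos x · (1/sin x) = cos x/sin x = cot x = LHS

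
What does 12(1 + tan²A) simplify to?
12(1 + tan²A) = 12(sec²A) (using Pythagorean identity)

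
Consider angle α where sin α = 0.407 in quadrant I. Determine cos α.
cos α = √(1 - sin²α) = 0.9134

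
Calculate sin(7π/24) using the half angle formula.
sin(7π/24) = √((1 - cos 7π/12)/2) = 0.7934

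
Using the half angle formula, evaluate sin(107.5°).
sin(107.5°) = √((1 - cos 215°)/2) = 0.9537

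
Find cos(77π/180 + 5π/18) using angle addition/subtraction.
cos(77π/180 + 5π/18) = cos 77π/180 cos 5π/18 - sin 77π/180 sin 5π/18 = -0.6018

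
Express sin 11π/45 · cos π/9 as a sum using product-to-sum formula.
sin 11π/45 cos π/9 = (1/2)[sin(11π/45+π/9) + sin(11π/45-π/9)]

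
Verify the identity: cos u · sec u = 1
LHS = cos u · (1/cos u) = 1 = RHS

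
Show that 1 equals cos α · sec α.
RHS = cos α · (1/cos α) = 1 = LHS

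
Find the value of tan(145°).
tan(145°) = -0.7002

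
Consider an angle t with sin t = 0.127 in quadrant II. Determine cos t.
cos t = ±√(1 - sin²t) = -0.9919 (negative in QII)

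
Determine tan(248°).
tan(248°) = 2.475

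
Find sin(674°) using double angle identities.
sin(674°) = 2 sin 337° cos 337° = -0.7193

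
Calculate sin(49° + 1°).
sin(49° + 1°) = sin 49° cos 1° + cos 49° sin 1° = 0.766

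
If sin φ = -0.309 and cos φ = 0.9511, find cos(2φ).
cos(2φ) = cos²φ - sin²φ = 0.8091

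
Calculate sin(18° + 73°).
sin(18° + 73°) = sin 18° cos 73° + cos 18° sin 73° = 0.9998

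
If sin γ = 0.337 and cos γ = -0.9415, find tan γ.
tan γ = sin γ / cos γ = -0.3579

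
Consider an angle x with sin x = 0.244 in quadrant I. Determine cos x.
cos x = √(1 - sin²x) = 0.9698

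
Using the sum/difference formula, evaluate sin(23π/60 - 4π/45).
sin(23π/60 - 4π/45) = sin 23π/60 cos 4π/45 - cos 23π/60 sin 4π/45 = 0.7986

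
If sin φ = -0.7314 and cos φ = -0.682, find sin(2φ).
sin(2φ) = 2 sin φ cos φ = 0.9976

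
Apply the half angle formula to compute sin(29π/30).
sin(29π/30) = √((1 - cos 29π/15)/2) = 0.1045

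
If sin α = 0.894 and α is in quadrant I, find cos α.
cos α = 0.4481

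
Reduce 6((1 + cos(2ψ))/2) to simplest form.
6((1 + cos(2ψ))/2) = 6(cos²ψ) (using Power reduction)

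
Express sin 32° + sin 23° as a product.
sin 32° + sin 23° = 2 sin(27.5°) cos(4.5°)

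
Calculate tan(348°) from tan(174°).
tan(348°) = 2 tan 174° / (1 - tan²174°) = -0.2126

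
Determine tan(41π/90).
tan(41π/90) = 7.115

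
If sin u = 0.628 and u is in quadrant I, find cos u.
cos u = 0.7782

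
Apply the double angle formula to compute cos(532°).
cos(532°) = 1 - 2sin²266° = -0.9903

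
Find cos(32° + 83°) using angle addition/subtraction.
cos(32° + 83°) = cos 32° cos 83° - sin 32° sin 83° = -0.4226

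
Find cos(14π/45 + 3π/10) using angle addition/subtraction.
cos(14π/45 + 3π/10) = cos 14π/45 cos 3π/10 - sin 14π/45 sin 3π/10 = -0.342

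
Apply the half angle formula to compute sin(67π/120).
sin(67π/120) = √((1 - cos 67π/60)/2) = 0.9833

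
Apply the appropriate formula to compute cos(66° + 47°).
cos(66° + 47°) = cos 66° cos 47° - sin 66° sin 47° = -0.3907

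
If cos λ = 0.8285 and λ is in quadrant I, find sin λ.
sin λ = 0.56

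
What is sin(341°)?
sin(341°) = -0.3256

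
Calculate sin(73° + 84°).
sin(73° + 84°) = sin 73° cos 84° + cos 73° sin 84° = 0.3907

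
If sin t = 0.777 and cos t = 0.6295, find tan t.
tan t = sin t / cos t = 1.234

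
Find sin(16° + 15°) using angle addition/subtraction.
sin(16° + 15°) = sin 16° cos 15° + cos 16° sin 15° = 0.515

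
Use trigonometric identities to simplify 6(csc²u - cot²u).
6(csc²u - cot²u) = 6 (using Pythagorean identity)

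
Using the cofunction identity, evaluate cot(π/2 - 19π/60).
cot(π/2 - 19π/60) = tan(19π/60) = 1.54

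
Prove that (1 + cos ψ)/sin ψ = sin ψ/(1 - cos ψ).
RHS = sin ψ(1 + cos ψ) / ((1 - cos ψ)(1 + cos ψ)) = sin ψ(1 + cos ψ) / (1 - cos²ψ) = sin ψ(1 + cos ψ) / sin²ψ = (1 + cos ψ)/sin ψ = LHS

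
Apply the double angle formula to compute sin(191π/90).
sin(191π/90) = 2 sin 191π/180 cos 191π/180 = 0.3746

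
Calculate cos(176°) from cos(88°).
cos(176°) = cos²88° - sin²88° = -0.9976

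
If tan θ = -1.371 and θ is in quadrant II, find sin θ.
sin θ = 0.8079 (using tan²θ + 1 = sec²θ)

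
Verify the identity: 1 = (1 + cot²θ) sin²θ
RHS = csc²θ · sin²θ = (1/sin²θ) · sin²θ = 1 = LHS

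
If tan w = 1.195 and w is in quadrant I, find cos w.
cos w = 0.6418 (using tan²w + 1 = sec²w)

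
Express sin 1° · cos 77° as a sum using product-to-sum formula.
sin 1° cos 77° = (1/2)[sin(1°+77°) + sin(1°-77°)]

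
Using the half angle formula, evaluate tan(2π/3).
tan(2π/3) = sin 4π/3 / (1 + cos 4π/3) = -√3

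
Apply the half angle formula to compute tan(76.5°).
tan(76.5°) = sin 153° / (1 + cos 153°) = 4.165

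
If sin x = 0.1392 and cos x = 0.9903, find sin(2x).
sin(2x) = 2 sin x cos x = 0.2757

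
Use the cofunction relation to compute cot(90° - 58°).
cot(90° - 58°) = tan(58°) = 1.6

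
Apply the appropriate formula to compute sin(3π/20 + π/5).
sin(3π/20 + π/5) = sin 3π/20 cos π/5 + cos 3π/20 sin π/5 = 0.891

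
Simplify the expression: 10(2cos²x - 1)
10(2cos²x - 1) = 10(cos(2x)) (using Double angle)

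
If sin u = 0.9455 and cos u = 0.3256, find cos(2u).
cos(2u) = cos²u - sin²u = -0.788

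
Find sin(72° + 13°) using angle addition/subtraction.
sin(72° + 13°) = sin 72° cos 13° + cos 72° sin 13° = 0.9962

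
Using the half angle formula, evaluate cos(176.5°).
cos(176.5°) = -√((1 + cos 353°)/2) = -0.9981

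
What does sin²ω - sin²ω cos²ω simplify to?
sin²ω - sin²ω cos²ω = sin⁴ω (using Factoring)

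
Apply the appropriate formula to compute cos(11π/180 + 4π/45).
cos(11π/180 + 4π/45) = cos 11π/180 cos 4π/45 - sin 11π/180 sin 4π/45 = 0.891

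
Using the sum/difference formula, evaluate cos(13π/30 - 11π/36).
cos(13π/30 - 11π/36) = cos 13π/30 cos 11π/36 + sin 13π/30 sin 11π/36 = 0.9205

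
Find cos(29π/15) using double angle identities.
cos(29π/15) = 2cos²29π/30 - 1 = 0.9781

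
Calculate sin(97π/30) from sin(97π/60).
sin(97π/30) = 2 sin 97π/60 cos 97π/60 = -0.6691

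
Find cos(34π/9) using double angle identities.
cos(34π/9) = cos²17π/9 - sin²17π/9 = 0.766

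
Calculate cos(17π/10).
cos(17π/10) = 0.5878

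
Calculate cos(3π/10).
cos(3π/10) = 0.5878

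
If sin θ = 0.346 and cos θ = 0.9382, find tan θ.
tan θ = sin θ / cos θ = 0.3688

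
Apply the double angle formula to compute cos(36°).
cos(36°) = 1 - 2sin²18° = 0.809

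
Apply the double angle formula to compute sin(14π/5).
sin(14π/5) = 2 sin 7π/5 cos 7π/5 = 0.5878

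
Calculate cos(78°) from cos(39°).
cos(78°) = cos²39° - sin²39° = 0.2079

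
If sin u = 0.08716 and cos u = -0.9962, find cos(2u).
cos(2u) = cos²u - sin²u = 0.9848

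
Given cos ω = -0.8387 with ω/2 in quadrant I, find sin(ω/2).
sin(ω/2) = ±√((1 - cos ω)/2); positive since ω/2 ∈ QI, so sin(ω/2) = 0.9588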